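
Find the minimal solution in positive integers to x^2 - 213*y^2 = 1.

(x, y) = (194399, 13320)

First expand sqrt(213) as a continued fraction. With x_i = (sqrt(213) + m_i)/d_i and (m_0, d_0) = (0, 1): a_0 = floor(sqrt(213)) = 14, since 14^2 = 196 <= 213 < 225 = 15^2.
Iterate m_{i+1} = d_i*a_i - m_i, d_{i+1} = (213 - m_{i+1}^2)/d_i, a_{i+1} = floor((a_0 + m_{i+1})/d_{i+1}):
  m_1 = 1*14 - 0 = 14, d_1 = (213 - 14^2)/1 = 17/1 = 17, a_1 = floor((14 + 14)/17) = 1.
  m_2 = 17*1 - 14 = 3, d_2 = (213 - 3^2)/17 = 204/17 = 12, a_2 = floor((14 + 3)/12) = 1.
  m_3 = 12*1 - 3 = 9, d_3 = (213 - 9^2)/12 = 132/12 = 11, a_3 = floor((14 + 9)/11) = 2.
  m_4 = 11*2 - 9 = 13, d_4 = (213 - 13^2)/11 = 44/11 = 4, a_4 = floor((14 + 13)/4) = 6.
  m_5 = 4*6 - 13 = 11, d_5 = (213 - 11^2)/4 = 92/4 = 23, a_5 = floor((14 + 11)/23) = 1.
  m_6 = 23*1 - 11 = 12, d_6 = (213 - 12^2)/23 = 69/23 = 3, a_6 = floor((14 + 12)/3) = 8.
  m_7 = 3*8 - 12 = 12, d_7 = (213 - 12^2)/3 = 69/3 = 23, a_7 = floor((14 + 12)/23) = 1.
  m_8 = 23*1 - 12 = 11, d_8 = (213 - 11^2)/23 = 92/23 = 4, a_8 = floor((14 + 11)/4) = 6.
  m_9 = 4*6 - 11 = 13, d_9 = (213 - 13^2)/4 = 44/4 = 11, a_9 = floor((14 + 13)/11) = 2.
  m_10 = 11*2 - 13 = 9, d_10 = (213 - 9^2)/11 = 132/11 = 12, a_10 = floor((14 + 9)/12) = 1.
  m_11 = 12*1 - 9 = 3, d_11 = (213 - 3^2)/12 = 204/12 = 17, a_11 = floor((14 + 3)/17) = 1.
  m_12 = 17*1 - 3 = 14, d_12 = (213 - 14^2)/17 = 17/17 = 1, a_12 = floor((14 + 14)/1) = 28.
  m_13 = 1*28 - 14 = 14, d_13 = (213 - 14^2)/1 = 17/1 = 17: (m_13, d_13) = (m_1, d_1) = (14, 17), so from here the quotients repeat a_1, ..., a_12; the period length is 12.
So sqrt(213) = [14; (1, 1, 2, 6, 1, 8, 1, 6, 2, 1, 1, 28)] with period length k = 12.
k is even, so the fundamental solution of x^2 - 213y^2 = 1 is (p_{k-1}, q_{k-1}) = (p_11, q_11); compute convergents through index 11.
Convergents (p_i = a_i*p_{i-1} + p_{i-2}, q_i = a_i*q_{i-1} + q_{i-2} with p_{-2}=0, p_{-1}=1, q_{-2}=1, q_{-1}=0):
  i=0: a_0=14, p_0 = 14*1 + 0 = 14, q_0 = 14*0 + 1 = 1.
  i=1: a_1=1, p_1 = 1*14 + 1 = 15, q_1 = 1*1 + 0 = 1.
  i=2: a_2=1, p_2 = 1*15 + 14 = 29, q_2 = 1*1 + 1 = 2.
  i=3: a_3=2, p_3 = 2*29 + 15 = 73, q_3 = 2*2 + 1 = 5.
  i=4: a_4=6, p_4 = 6*73 + 29 = 467, q_4 = 6*5 + 2 = 32.
  i=5: a_5=1, p_5 = 1*467 + 73 = 540, q_5 = 1*32 + 5 = 37.
  i=6: a_6=8, p_6 = 8*540 + 467 = 4787, q_6 = 8*37 + 32 = 328.
  i=7: a_7=1, p_7 = 1*4787 + 540 = 5327, q_7 = 1*328 + 37 = 365.
  i=8: a_8=6, p_8 = 6*5327 + 4787 = 36749, q_8 = 6*365 + 328 = 2518.
  i=9: a_9=2, p_9 = 2*36749 + 5327 = 78825, q_9 = 2*2518 + 365 = 5401.
  i=10: a_10=1, p_10 = 1*78825 + 36749 = 115574, q_10 = 1*5401 + 2518 = 7919.
  i=11: a_11=1, p_11 = 1*115574 + 78825 = 194399, q_11 = 1*7919 + 5401 = 13320.
Check: 194399^2 - 213*13320^2 = 37790971201 - 37790971200 = 1, so (x, y) = (194399, 13320) solves the equation, and by the theorem it is the least positive solution.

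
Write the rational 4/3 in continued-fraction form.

Run the Euclidean algorithm on 4 and 3; the successive quotients are the partial quotients a_0, a_1, ... (each step inverts the fractional part left over by the previous one):
  4 = 1*3 + 1, so a_0 = 1.
  3 = 3*1 + 0, so a_1 = 3.
The remainder reaches 0 after 2 divisions, so the expansion has 2 partial quotients, read off in order.

[1; 3]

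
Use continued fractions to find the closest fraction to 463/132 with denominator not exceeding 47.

Expand x = 463/132 as a continued fraction with the Euclidean algorithm:
  463 = 3*132 + 67, so a_0 = 3.
  132 = 1*67 + 65, so a_1 = 1.
  67 = 1*65 + 2, so a_2 = 1.
  65 = 32*2 + 1, so a_3 = 32.
  2 = 2*1 + 0, so a_4 = 2.
so x = [3; 1, 1, 32, 2].
Convergents (p_i = a_i*p_{i-1} + p_{i-2}, q_i = a_i*q_{i-1} + q_{i-2} with p_{-2}=0, p_{-1}=1, q_{-2}=1, q_{-1}=0), until the denominator exceeds 47:
  i=0: a_0=3, p_0 = 3*1 + 0 = 3, q_0 = 3*0 + 1 = 1.
  i=1: a_1=1, p_1 = 1*3 + 1 = 4, q_1 = 1*1 + 0 = 1.
  i=2: a_2=1, p_2 = 1*4 + 3 = 7, q_2 = 1*1 + 1 = 2.
  i=3: a_3=32, p_3 = 32*7 + 4 = 228, q_3 = 32*2 + 1 = 65.
q_3 = 65 > 47, so the last convergent with denominator <= 47 is p_2/q_2 = 7/2.
The closest fraction with denominator <= 47 is either p_2/q_2 or the intermediate fraction (k*p_2 + p_1)/(k*q_2 + q_1) with the largest k >= 1 whose denominator stays <= 47; these approach x as k grows, and every other convergent or intermediate fraction in range is farther away.
Largest k: floor((47 - q_1)/q_2) = floor((47 - 1)/2) = 23.
That gives (23*7 + 4)/(23*2 + 1) = 165/47.
Compare the errors: |x - 7/2| = |463*2 - 7*132|/(132*2) = 2/264, and |x - 165/47| = |463*47 - 165*132|/(132*47) = 19/6204.
Cross-multiplying, 19*264 = 5016 < 12408 = 2*6204, so 19/6204 is smaller: the intermediate fraction 165/47 is closer to x than 7/2.

165/47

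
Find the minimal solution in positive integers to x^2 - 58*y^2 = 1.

(x, y) = (19603, 2574)

First expand sqrt(58) as a continued fraction. With x_i = (sqrt(58) + m_i)/d_i and (m_0, d_0) = (0, 1): a_0 = floor(sqrt(58)) = 7, since 7^2 = 49 <= 58 < 64 = 8^2.
Iterate m_{i+1} = d_i*a_i - m_i, d_{i+1} = (58 - m_{i+1}^2)/d_i, a_{i+1} = floor((a_0 + m_{i+1})/d_{i+1}):
  m_1 = 1*7 - 0 = 7, d_1 = (58 - 7^2)/1 = 9/1 = 9, a_1 = floor((7 + 7)/9) = 1.
  m_2 = 9*1 - 7 = 2, d_2 = (58 - 2^2)/9 = 54/9 = 6, a_2 = floor((7 + 2)/6) = 1.
  m_3 = 6*1 - 2 = 4, d_3 = (58 - 4^2)/6 = 42/6 = 7, a_3 = floor((7 + 4)/7) = 1.
  m_4 = 7*1 - 4 = 3, d_4 = (58 - 3^2)/7 = 49/7 = 7, a_4 = floor((7 + 3)/7) = 1.
  m_5 = 7*1 - 3 = 4, d_5 = (58 - 4^2)/7 = 42/7 = 6, a_5 = floor((7 + 4)/6) = 1.
  m_6 = 6*1 - 4 = 2, d_6 = (58 - 2^2)/6 = 54/6 = 9, a_6 = floor((7 + 2)/9) = 1.
  m_7 = 9*1 - 2 = 7, d_7 = (58 - 7^2)/9 = 9/9 = 1, a_7 = floor((7 + 7)/1) = 14.
  m_8 = 1*14 - 7 = 7, d_8 = (58 - 7^2)/1 = 9/1 = 9: (m_8, d_8) = (m_1, d_1) = (7, 9), so from here the quotients repeat a_1, ..., a_7; the period length is 7.
So sqrt(58) = [7; (1, 1, 1, 1, 1, 1, 14)] with period length k = 7.
k is odd, so (p_{k-1}, q_{k-1}) only solves x^2 - 58y^2 = -1 and the fundamental solution of x^2 - 58y^2 = 1 is (p_{2k-1}, q_{2k-1}) = (p_13, q_13); compute convergents through index 13, running through the period twice.
Convergents (p_i = a_i*p_{i-1} + p_{i-2}, q_i = a_i*q_{i-1} + q_{i-2} with p_{-2}=0, p_{-1}=1, q_{-2}=1, q_{-1}=0):
  i=0: a_0=7, p_0 = 7*1 + 0 = 7, q_0 = 7*0 + 1 = 1.
  i=1: a_1=1, p_1 = 1*7 + 1 = 8, q_1 = 1*1 + 0 = 1.
  i=2: a_2=1, p_2 = 1*8 + 7 = 15, q_2 = 1*1 + 1 = 2.
  i=3: a_3=1, p_3 = 1*15 + 8 = 23, q_3 = 1*2 + 1 = 3.
  i=4: a_4=1, p_4 = 1*23 + 15 = 38, q_4 = 1*3 + 2 = 5.
  i=5: a_5=1, p_5 = 1*38 + 23 = 61, q_5 = 1*5 + 3 = 8.
  i=6: a_6=1, p_6 = 1*61 + 38 = 99, q_6 = 1*8 + 5 = 13.
  i=7: a_7=14, p_7 = 14*99 + 61 = 1447, q_7 = 14*13 + 8 = 190.
  i=8: a_8=1, p_8 = 1*1447 + 99 = 1546, q_8 = 1*190 + 13 = 203.
  i=9: a_9=1, p_9 = 1*1546 + 1447 = 2993, q_9 = 1*203 + 190 = 393.
  i=10: a_10=1, p_10 = 1*2993 + 1546 = 4539, q_10 = 1*393 + 203 = 596.
  i=11: a_11=1, p_11 = 1*4539 + 2993 = 7532, q_11 = 1*596 + 393 = 989.
  i=12: a_12=1, p_12 = 1*7532 + 4539 = 12071, q_12 = 1*989 + 596 = 1585.
  i=13: a_13=1, p_13 = 1*12071 + 7532 = 19603, q_13 = 1*1585 + 989 = 2574.
Indeed p_6^2 - 58*q_6^2 = 9801 - 9802 = -1, not +1.
Check: 19603^2 - 58*2574^2 = 384277609 - 384277608 = 1, so (x, y) = (19603, 2574) solves the equation, and by the theorem it is the least positive solution.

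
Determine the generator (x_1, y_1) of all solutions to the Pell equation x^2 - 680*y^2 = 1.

(x, y) = (339, 13)

First expand sqrt(680) as a continued fraction. With x_i = (sqrt(680) + m_i)/d_i and (m_0, d_0) = (0, 1): a_0 = floor(sqrt(680)) = 26, since 26^2 = 676 <= 680 < 729 = 27^2.
Iterate m_{i+1} = d_i*a_i - m_i, d_{i+1} = (680 - m_{i+1}^2)/d_i, a_{i+1} = floor((a_0 + m_{i+1})/d_{i+1}):
  m_1 = 1*26 - 0 = 26, d_1 = (680 - 26^2)/1 = 4/1 = 4, a_1 = floor((26 + 26)/4) = 13.
  m_2 = 4*13 - 26 = 26, d_2 = (680 - 26^2)/4 = 4/4 = 1, a_2 = floor((26 + 26)/1) = 52.
  m_3 = 1*52 - 26 = 26, d_3 = (680 - 26^2)/1 = 4/1 = 4: (m_3, d_3) = (m_1, d_1) = (26, 4), so from here the quotients repeat a_1, a_2; the period length is 2.
So sqrt(680) = [26; (13, 52)] with period length k = 2.
k is even, so the fundamental solution of x^2 - 680y^2 = 1 is (p_{k-1}, q_{k-1}) = (p_1, q_1); compute convergents through index 1.
Convergents (p_i = a_i*p_{i-1} + p_{i-2}, q_i = a_i*q_{i-1} + q_{i-2} with p_{-2}=0, p_{-1}=1, q_{-2}=1, q_{-1}=0):
  i=0: a_0=26, p_0 = 26*1 + 0 = 26, q_0 = 26*0 + 1 = 1.
  i=1: a_1=13, p_1 = 13*26 + 1 = 339, q_1 = 13*1 + 0 = 13.
Check: 339^2 - 680*13^2 = 114921 - 114920 = 1, so (x, y) = (339, 13) solves the equation, and by the theorem it is the least positive solution.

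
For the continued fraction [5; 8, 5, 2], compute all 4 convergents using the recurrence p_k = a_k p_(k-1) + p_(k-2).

Using the convergent recurrence p_i = a_i*p_{i-1} + p_{i-2}, q_i = a_i*q_{i-1} + q_{i-2} with p_{-2}=0, p_{-1}=1, q_{-2}=1, q_{-1}=0:
  i=0: a_0=5, p_0 = 5*1 + 0 = 5, q_0 = 5*0 + 1 = 1.
  i=1: a_1=8, p_1 = 8*5 + 1 = 41, q_1 = 8*1 + 0 = 8.
  i=2: a_2=5, p_2 = 5*41 + 5 = 210, q_2 = 5*8 + 1 = 41.
  i=3: a_3=2, p_3 = 2*210 + 41 = 461, q_3 = 2*41 + 8 = 90.

5/1, 41/8, 210/41, 461/90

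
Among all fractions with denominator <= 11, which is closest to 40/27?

Expand x = 40/27 as a continued fraction with the Euclidean algorithm:
  40 = 1*27 + 13, so a_0 = 1.
  27 = 2*13 + 1, so a_1 = 2.
  13 = 13*1 + 0, so a_2 = 13.
so x = [1; 2, 13].
Convergents (p_i = a_i*p_{i-1} + p_{i-2}, q_i = a_i*q_{i-1} + q_{i-2} with p_{-2}=0, p_{-1}=1, q_{-2}=1, q_{-1}=0), until the denominator exceeds 11:
  i=0: a_0=1, p_0 = 1*1 + 0 = 1, q_0 = 1*0 + 1 = 1.
  i=1: a_1=2, p_1 = 2*1 + 1 = 3, q_1 = 2*1 + 0 = 2.
  i=2: a_2=13, p_2 = 13*3 + 1 = 40, q_2 = 13*2 + 1 = 27.
q_2 = 27 > 11, so the last convergent with denominator <= 11 is p_1/q_1 = 3/2.
The closest fraction with denominator <= 11 is either p_1/q_1 or the intermediate fraction (k*p_1 + p_0)/(k*q_1 + q_0) with the largest k >= 1 whose denominator stays <= 11; these approach x as k grows, and every other convergent or intermediate fraction in range is farther away.
Largest k: floor((11 - q_0)/q_1) = floor((11 - 1)/2) = 5.
That gives (5*3 + 1)/(5*2 + 1) = 16/11.
Compare the errors: |x - 3/2| = |40*2 - 3*27|/(27*2) = 1/54, and |x - 16/11| = |40*11 - 16*27|/(27*11) = 8/297.
Cross-multiplying, 1*297 = 297 < 432 = 8*54, so 1/54 is smaller: the convergent 3/2 is closer to x than 16/11.

3/2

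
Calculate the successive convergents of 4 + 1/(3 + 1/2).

4/1, 13/3, 30/7

Using the convergent recurrence p_i = a_i*p_{i-1} + p_{i-2}, q_i = a_i*q_{i-1} + q_{i-2} with p_{-2}=0, p_{-1}=1, q_{-2}=1, q_{-1}=0:
  i=0: a_0=4, p_0 = 4*1 + 0 = 4, q_0 = 4*0 + 1 = 1.
  i=1: a_1=3, p_1 = 3*4 + 1 = 13, q_1 = 3*1 + 0 = 3.
  i=2: a_2=2, p_2 = 2*13 + 4 = 30, q_2 = 2*3 + 1 = 7.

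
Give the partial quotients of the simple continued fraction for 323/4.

Run the Euclidean algorithm on 323 and 4; the successive quotients are the partial quotients a_0, a_1, ... (each step inverts the fractional part left over by the previous one):
  323 = 80*4 + 3, so a_0 = 80.
  4 = 1*3 + 1, so a_1 = 1.
  3 = 3*1 + 0, so a_2 = 3.
The remainder reaches 0 after 3 divisions, so the expansion has 3 partial quotients, read off in order.

[80; 1, 3]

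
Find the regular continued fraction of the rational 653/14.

[46; 1, 1, 1, 4]

Run the Euclidean algorithm on 653 and 14; the successive quotients are the partial quotients a_0, a_1, ... (each step inverts the fractional part left over by the previous one):
  653 = 46*14 + 9, so a_0 = 46.
  14 = 1*9 + 5, so a_1 = 1.
  9 = 1*5 + 4, so a_2 = 1.
  5 = 1*4 + 1, so a_3 = 1.
  4 = 4*1 + 0, so a_4 = 4.
The remainder reaches 0 after 5 divisions, so the expansion has 5 partial quotients, read off in order.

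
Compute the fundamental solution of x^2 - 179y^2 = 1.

(x, y) = (4190210, 313191)

First expand sqrt(179) as a continued fraction. With x_i = (sqrt(179) + m_i)/d_i and (m_0, d_0) = (0, 1): a_0 = floor(sqrt(179)) = 13, since 13^2 = 169 <= 179 < 196 = 14^2.
Iterate m_{i+1} = d_i*a_i - m_i, d_{i+1} = (179 - m_{i+1}^2)/d_i, a_{i+1} = floor((a_0 + m_{i+1})/d_{i+1}):
  m_1 = 1*13 - 0 = 13, d_1 = (179 - 13^2)/1 = 10/1 = 10, a_1 = floor((13 + 13)/10) = 2.
  m_2 = 10*2 - 13 = 7, d_2 = (179 - 7^2)/10 = 130/10 = 13, a_2 = floor((13 + 7)/13) = 1.
  m_3 = 13*1 - 7 = 6, d_3 = (179 - 6^2)/13 = 143/13 = 11, a_3 = floor((13 + 6)/11) = 1.
  m_4 = 11*1 - 6 = 5, d_4 = (179 - 5^2)/11 = 154/11 = 14, a_4 = floor((13 + 5)/14) = 1.
  m_5 = 14*1 - 5 = 9, d_5 = (179 - 9^2)/14 = 98/14 = 7, a_5 = floor((13 + 9)/7) = 3.
  m_6 = 7*3 - 9 = 12, d_6 = (179 - 12^2)/7 = 35/7 = 5, a_6 = floor((13 + 12)/5) = 5.
  m_7 = 5*5 - 12 = 13, d_7 = (179 - 13^2)/5 = 10/5 = 2, a_7 = floor((13 + 13)/2) = 13.
  m_8 = 2*13 - 13 = 13, d_8 = (179 - 13^2)/2 = 10/2 = 5, a_8 = floor((13 + 13)/5) = 5.
  m_9 = 5*5 - 13 = 12, d_9 = (179 - 12^2)/5 = 35/5 = 7, a_9 = floor((13 + 12)/7) = 3.
  m_10 = 7*3 - 12 = 9, d_10 = (179 - 9^2)/7 = 98/7 = 14, a_10 = floor((13 + 9)/14) = 1.
  m_11 = 14*1 - 9 = 5, d_11 = (179 - 5^2)/14 = 154/14 = 11, a_11 = floor((13 + 5)/11) = 1.
  m_12 = 11*1 - 5 = 6, d_12 = (179 - 6^2)/11 = 143/11 = 13, a_12 = floor((13 + 6)/13) = 1.
  m_13 = 13*1 - 6 = 7, d_13 = (179 - 7^2)/13 = 130/13 = 10, a_13 = floor((13 + 7)/10) = 2.
  m_14 = 10*2 - 7 = 13, d_14 = (179 - 13^2)/10 = 10/10 = 1, a_14 = floor((13 + 13)/1) = 26.
  m_15 = 1*26 - 13 = 13, d_15 = (179 - 13^2)/1 = 10/1 = 10: (m_15, d_15) = (m_1, d_1) = (13, 10), so from here the quotients repeat a_1, ..., a_14; the period length is 14.
So sqrt(179) = [13; (2, 1, 1, 1, 3, 5, 13, 5, 3, 1, 1, 1, 2, 26)] with period length k = 14.
k is even, so the fundamental solution of x^2 - 179y^2 = 1 is (p_{k-1}, q_{k-1}) = (p_13, q_13); compute convergents through index 13.
Convergents (p_i = a_i*p_{i-1} + p_{i-2}, q_i = a_i*q_{i-1} + q_{i-2} with p_{-2}=0, p_{-1}=1, q_{-2}=1, q_{-1}=0):
  i=0: a_0=13, p_0 = 13*1 + 0 = 13, q_0 = 13*0 + 1 = 1.
  i=1: a_1=2, p_1 = 2*13 + 1 = 27, q_1 = 2*1 + 0 = 2.
  i=2: a_2=1, p_2 = 1*27 + 13 = 40, q_2 = 1*2 + 1 = 3.
  i=3: a_3=1, p_3 = 1*40 + 27 = 67, q_3 = 1*3 + 2 = 5.
  i=4: a_4=1, p_4 = 1*67 + 40 = 107, q_4 = 1*5 + 3 = 8.
  i=5: a_5=3, p_5 = 3*107 + 67 = 388, q_5 = 3*8 + 5 = 29.
  i=6: a_6=5, p_6 = 5*388 + 107 = 2047, q_6 = 5*29 + 8 = 153.
  i=7: a_7=13, p_7 = 13*2047 + 388 = 26999, q_7 = 13*153 + 29 = 2018.
  i=8: a_8=5, p_8 = 5*26999 + 2047 = 137042, q_8 = 5*2018 + 153 = 10243.
  i=9: a_9=3, p_9 = 3*137042 + 26999 = 438125, q_9 = 3*10243 + 2018 = 32747.
  i=10: a_10=1, p_10 = 1*438125 + 137042 = 575167, q_10 = 1*32747 + 10243 = 42990.
  i=11: a_11=1, p_11 = 1*575167 + 438125 = 1013292, q_11 = 1*42990 + 32747 = 75737.
  i=12: a_12=1, p_12 = 1*1013292 + 575167 = 1588459, q_12 = 1*75737 + 42990 = 118727.
  i=13: a_13=2, p_13 = 2*1588459 + 1013292 = 4190210, q_13 = 2*118727 + 75737 = 313191.
Check: 4190210^2 - 179*313191^2 = 17557859844100 - 17557859844099 = 1, so (x, y) = (4190210, 313191) solves the equation, and by the theorem it is the least positive solution.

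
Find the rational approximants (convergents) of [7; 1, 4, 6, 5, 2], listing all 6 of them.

7/1, 8/1, 39/5, 242/31, 1249/160, 2740/351

Using the convergent recurrence p_i = a_i*p_{i-1} + p_{i-2}, q_i = a_i*q_{i-1} + q_{i-2} with p_{-2}=0, p_{-1}=1, q_{-2}=1, q_{-1}=0:
  i=0: a_0=7, p_0 = 7*1 + 0 = 7, q_0 = 7*0 + 1 = 1.
  i=1: a_1=1, p_1 = 1*7 + 1 = 8, q_1 = 1*1 + 0 = 1.
  i=2: a_2=4, p_2 = 4*8 + 7 = 39, q_2 = 4*1 + 1 = 5.
  i=3: a_3=6, p_3 = 6*39 + 8 = 242, q_3 = 6*5 + 1 = 31.
  i=4: a_4=5, p_4 = 5*242 + 39 = 1249, q_4 = 5*31 + 5 = 160.
  i=5: a_5=2, p_5 = 2*1249 + 242 = 2740, q_5 = 2*160 + 31 = 351.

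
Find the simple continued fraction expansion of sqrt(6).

[2; (2, 4)]

Write x_i = (sqrt(6) + m_i)/d_i with (m_0, d_0) = (0, 1). a_0 = floor(sqrt(6)) = 2, since 2^2 = 4 <= 6 < 9 = 3^2.
Iterate m_{i+1} = d_i*a_i - m_i, d_{i+1} = (6 - m_{i+1}^2)/d_i, a_{i+1} = floor((a_0 + m_{i+1})/d_{i+1}):
  m_1 = 1*2 - 0 = 2, d_1 = (6 - 2^2)/1 = 2/1 = 2, a_1 = floor((2 + 2)/2) = 2.
  m_2 = 2*2 - 2 = 2, d_2 = (6 - 2^2)/2 = 2/2 = 1, a_2 = floor((2 + 2)/1) = 4.
  m_3 = 1*4 - 2 = 2, d_3 = (6 - 2^2)/1 = 2/1 = 2: (m_3, d_3) = (m_1, d_1) = (2, 2), so from here the quotients repeat a_1, a_2; the period length is 2.
Hence the expansion of sqrt(6) is a_0 = 2 followed by the repeating block 2, 4 (period 2).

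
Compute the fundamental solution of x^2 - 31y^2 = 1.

First expand sqrt(31) as a continued fraction. With x_i = (sqrt(31) + m_i)/d_i and (m_0, d_0) = (0, 1): a_0 = floor(sqrt(31)) = 5, since 5^2 = 25 <= 31 < 36 = 6^2.
Iterate m_{i+1} = d_i*a_i - m_i, d_{i+1} = (31 - m_{i+1}^2)/d_i, a_{i+1} = floor((a_0 + m_{i+1})/d_{i+1}):
  m_1 = 1*5 - 0 = 5, d_1 = (31 - 5^2)/1 = 6/1 = 6, a_1 = floor((5 + 5)/6) = 1.
  m_2 = 6*1 - 5 = 1, d_2 = (31 - 1^2)/6 = 30/6 = 5, a_2 = floor((5 + 1)/5) = 1.
  m_3 = 5*1 - 1 = 4, d_3 = (31 - 4^2)/5 = 15/5 = 3, a_3 = floor((5 + 4)/3) = 3.
  m_4 = 3*3 - 4 = 5, d_4 = (31 - 5^2)/3 = 6/3 = 2, a_4 = floor((5 + 5)/2) = 5.
  m_5 = 2*5 - 5 = 5, d_5 = (31 - 5^2)/2 = 6/2 = 3, a_5 = floor((5 + 5)/3) = 3.
  m_6 = 3*3 - 5 = 4, d_6 = (31 - 4^2)/3 = 15/3 = 5, a_6 = floor((5 + 4)/5) = 1.
  m_7 = 5*1 - 4 = 1, d_7 = (31 - 1^2)/5 = 30/5 = 6, a_7 = floor((5 + 1)/6) = 1.
  m_8 = 6*1 - 1 = 5, d_8 = (31 - 5^2)/6 = 6/6 = 1, a_8 = floor((5 + 5)/1) = 10.
  m_9 = 1*10 - 5 = 5, d_9 = (31 - 5^2)/1 = 6/1 = 6: (m_9, d_9) = (m_1, d_1) = (5, 6), so from here the quotients repeat a_1, ..., a_8; the period length is 8.
So sqrt(31) = [5; (1, 1, 3, 5, 3, 1, 1, 10)] with period length k = 8.
k is even, so the fundamental solution of x^2 - 31y^2 = 1 is (p_{k-1}, q_{k-1}) = (p_7, q_7); compute convergents through index 7.
Convergents (p_i = a_i*p_{i-1} + p_{i-2}, q_i = a_i*q_{i-1} + q_{i-2} with p_{-2}=0, p_{-1}=1, q_{-2}=1, q_{-1}=0):
  i=0: a_0=5, p_0 = 5*1 + 0 = 5, q_0 = 5*0 + 1 = 1.
  i=1: a_1=1, p_1 = 1*5 + 1 = 6, q_1 = 1*1 + 0 = 1.
  i=2: a_2=1, p_2 = 1*6 + 5 = 11, q_2 = 1*1 + 1 = 2.
  i=3: a_3=3, p_3 = 3*11 + 6 = 39, q_3 = 3*2 + 1 = 7.
  i=4: a_4=5, p_4 = 5*39 + 11 = 206, q_4 = 5*7 + 2 = 37.
  i=5: a_5=3, p_5 = 3*206 + 39 = 657, q_5 = 3*37 + 7 = 118.
  i=6: a_6=1, p_6 = 1*657 + 206 = 863, q_6 = 1*118 + 37 = 155.
  i=7: a_7=1, p_7 = 1*863 + 657 = 1520, q_7 = 1*155 + 118 = 273.
Check: 1520^2 - 31*273^2 = 2310400 - 2310399 = 1, so (x, y) = (1520, 273) solves the equation, and by the theorem it is the least positive solution.

(x, y) = (1520, 273)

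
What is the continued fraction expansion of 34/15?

Run the Euclidean algorithm on 34 and 15; the successive quotients are the partial quotients a_0, a_1, ... (each step inverts the fractional part left over by the previous one):
  34 = 2*15 + 4, so a_0 = 2.
  15 = 3*4 + 3, so a_1 = 3.
  4 = 1*3 + 1, so a_2 = 1.
  3 = 3*1 + 0, so a_3 = 3.
The remainder reaches 0 after 4 divisions, so the expansion has 4 partial quotients, read off in order.

[2; 3, 1, 3]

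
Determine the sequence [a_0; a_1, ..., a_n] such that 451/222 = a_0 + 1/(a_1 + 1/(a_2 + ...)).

Run the Euclidean algorithm on 451 and 222; the successive quotients are the partial quotients a_0, a_1, ... (each step inverts the fractional part left over by the previous one):
  451 = 2*222 + 7, so a_0 = 2.
  222 = 31*7 + 5, so a_1 = 31.
  7 = 1*5 + 2, so a_2 = 1.
  5 = 2*2 + 1, so a_3 = 2.
  2 = 2*1 + 0, so a_4 = 2.
The remainder reaches 0 after 5 divisions, so the expansion has 5 partial quotients, read off in order.

[2; 31, 1, 2, 2]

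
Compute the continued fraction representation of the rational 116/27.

Run the Euclidean algorithm on 116 and 27; the successive quotients are the partial quotients a_0, a_1, ... (each step inverts the fractional part left over by the previous one):
  116 = 4*27 + 8, so a_0 = 4.
  27 = 3*8 + 3, so a_1 = 3.
  8 = 2*3 + 2, so a_2 = 2.
  3 = 1*2 + 1, so a_3 = 1.
  2 = 2*1 + 0, so a_4 = 2.
The remainder reaches 0 after 5 divisions, so the expansion has 5 partial quotients, read off in order.

[4; 3, 2, 1, 2]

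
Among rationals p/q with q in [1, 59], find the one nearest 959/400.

139/58

Expand x = 959/400 as a continued fraction with the Euclidean algorithm:
  959 = 2*400 + 159, so a_0 = 2.
  400 = 2*159 + 82, so a_1 = 2.
  159 = 1*82 + 77, so a_2 = 1.
  82 = 1*77 + 5, so a_3 = 1.
  77 = 15*5 + 2, so a_4 = 15.
  5 = 2*2 + 1, so a_5 = 2.
  2 = 2*1 + 0, so a_6 = 2.
so x = [2; 2, 1, 1, 15, 2, 2].
Convergents (p_i = a_i*p_{i-1} + p_{i-2}, q_i = a_i*q_{i-1} + q_{i-2} with p_{-2}=0, p_{-1}=1, q_{-2}=1, q_{-1}=0), until the denominator exceeds 59:
  i=0: a_0=2, p_0 = 2*1 + 0 = 2, q_0 = 2*0 + 1 = 1.
  i=1: a_1=2, p_1 = 2*2 + 1 = 5, q_1 = 2*1 + 0 = 2.
  i=2: a_2=1, p_2 = 1*5 + 2 = 7, q_2 = 1*2 + 1 = 3.
  i=3: a_3=1, p_3 = 1*7 + 5 = 12, q_3 = 1*3 + 2 = 5.
  i=4: a_4=15, p_4 = 15*12 + 7 = 187, q_4 = 15*5 + 3 = 78.
q_4 = 78 > 59, so the last convergent with denominator <= 59 is p_3/q_3 = 12/5.
The closest fraction with denominator <= 59 is either p_3/q_3 or the intermediate fraction (k*p_3 + p_2)/(k*q_3 + q_2) with the largest k >= 1 whose denominator stays <= 59; these approach x as k grows, and every other convergent or intermediate fraction in range is farther away.
Largest k: floor((59 - q_2)/q_3) = floor((59 - 3)/5) = 11.
That gives (11*12 + 7)/(11*5 + 3) = 139/58.
Compare the errors: |x - 12/5| = |959*5 - 12*400|/(400*5) = 5/2000, and |x - 139/58| = |959*58 - 139*400|/(400*58) = 22/23200.
Cross-multiplying, 22*2000 = 44000 < 116000 = 5*23200, so 22/23200 is smaller: the intermediate fraction 139/58 is closer to x than 12/5.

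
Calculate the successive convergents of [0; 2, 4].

0/1, 1/2, 4/9

Using the convergent recurrence p_i = a_i*p_{i-1} + p_{i-2}, q_i = a_i*q_{i-1} + q_{i-2} with p_{-2}=0, p_{-1}=1, q_{-2}=1, q_{-1}=0:
  i=0: a_0=0, p_0 = 0*1 + 0 = 0, q_0 = 0*0 + 1 = 1.
  i=1: a_1=2, p_1 = 2*0 + 1 = 1, q_1 = 2*1 + 0 = 2.
  i=2: a_2=4, p_2 = 4*1 + 0 = 4, q_2 = 4*2 + 1 = 9.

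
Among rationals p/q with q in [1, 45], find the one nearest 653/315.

85/41

Expand x = 653/315 as a continued fraction with the Euclidean algorithm:
  653 = 2*315 + 23, so a_0 = 2.
  315 = 13*23 + 16, so a_1 = 13.
  23 = 1*16 + 7, so a_2 = 1.
  16 = 2*7 + 2, so a_3 = 2.
  7 = 3*2 + 1, so a_4 = 3.
  2 = 2*1 + 0, so a_5 = 2.
so x = [2; 13, 1, 2, 3, 2].
Convergents (p_i = a_i*p_{i-1} + p_{i-2}, q_i = a_i*q_{i-1} + q_{i-2} with p_{-2}=0, p_{-1}=1, q_{-2}=1, q_{-1}=0), until the denominator exceeds 45:
  i=0: a_0=2, p_0 = 2*1 + 0 = 2, q_0 = 2*0 + 1 = 1.
  i=1: a_1=13, p_1 = 13*2 + 1 = 27, q_1 = 13*1 + 0 = 13.
  i=2: a_2=1, p_2 = 1*27 + 2 = 29, q_2 = 1*13 + 1 = 14.
  i=3: a_3=2, p_3 = 2*29 + 27 = 85, q_3 = 2*14 + 13 = 41.
  i=4: a_4=3, p_4 = 3*85 + 29 = 284, q_4 = 3*41 + 14 = 137.
q_4 = 137 > 45, so the last convergent with denominator <= 45 is p_3/q_3 = 85/41.
The closest fraction with denominator <= 45 is either p_3/q_3 or the intermediate fraction (k*p_3 + p_2)/(k*q_3 + q_2) with the largest k >= 1 whose denominator stays <= 45; these approach x as k grows, and every other convergent or intermediate fraction in range is farther away.
Largest k: floor((45 - q_2)/q_3) = floor((45 - 14)/41) = 0.
Since k = 0, no intermediate fraction beyond p_3/q_3 has denominator <= 45, so the convergent 85/41 is the closest (its error is |653*41 - 85*315|/(315*41) = 2/12915).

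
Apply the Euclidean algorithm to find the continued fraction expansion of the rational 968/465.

Run the Euclidean algorithm on 968 and 465; the successive quotients are the partial quotients a_0, a_1, ... (each step inverts the fractional part left over by the previous one):
  968 = 2*465 + 38, so a_0 = 2.
  465 = 12*38 + 9, so a_1 = 12.
  38 = 4*9 + 2, so a_2 = 4.
  9 = 4*2 + 1, so a_3 = 4.
  2 = 2*1 + 0, so a_4 = 2.
The remainder reaches 0 after 5 divisions, so the expansion has 5 partial quotients, read off in order.

[2; 12, 4, 4, 2]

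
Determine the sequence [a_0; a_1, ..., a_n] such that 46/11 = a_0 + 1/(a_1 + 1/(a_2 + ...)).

[4; 5, 2]

Run the Euclidean algorithm on 46 and 11; the successive quotients are the partial quotients a_0, a_1, ... (each step inverts the fractional part left over by the previous one):
  46 = 4*11 + 2, so a_0 = 4.
  11 = 5*2 + 1, so a_1 = 5.
  2 = 2*1 + 0, so a_2 = 2.
The remainder reaches 0 after 3 divisions, so the expansion has 3 partial quotients, read off in order.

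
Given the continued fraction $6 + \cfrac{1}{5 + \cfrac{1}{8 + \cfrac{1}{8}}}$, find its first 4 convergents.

6/1, 31/5, 254/41, 2063/333

Using the convergent recurrence p_i = a_i*p_{i-1} + p_{i-2}, q_i = a_i*q_{i-1} + q_{i-2} with p_{-2}=0, p_{-1}=1, q_{-2}=1, q_{-1}=0:
  i=0: a_0=6, p_0 = 6*1 + 0 = 6, q_0 = 6*0 + 1 = 1.
  i=1: a_1=5, p_1 = 5*6 + 1 = 31, q_1 = 5*1 + 0 = 5.
  i=2: a_2=8, p_2 = 8*31 + 6 = 254, q_2 = 8*5 + 1 = 41.
  i=3: a_3=8, p_3 = 8*254 + 31 = 2063, q_3 = 8*41 + 5 = 333.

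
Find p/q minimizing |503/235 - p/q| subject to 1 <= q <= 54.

107/50

Expand x = 503/235 as a continued fraction with the Euclidean algorithm:
  503 = 2*235 + 33, so a_0 = 2.
  235 = 7*33 + 4, so a_1 = 7.
  33 = 8*4 + 1, so a_2 = 8.
  4 = 4*1 + 0, so a_3 = 4.
so x = [2; 7, 8, 4].
Convergents (p_i = a_i*p_{i-1} + p_{i-2}, q_i = a_i*q_{i-1} + q_{i-2} with p_{-2}=0, p_{-1}=1, q_{-2}=1, q_{-1}=0), until the denominator exceeds 54:
  i=0: a_0=2, p_0 = 2*1 + 0 = 2, q_0 = 2*0 + 1 = 1.
  i=1: a_1=7, p_1 = 7*2 + 1 = 15, q_1 = 7*1 + 0 = 7.
  i=2: a_2=8, p_2 = 8*15 + 2 = 122, q_2 = 8*7 + 1 = 57.
q_2 = 57 > 54, so the last convergent with denominator <= 54 is p_1/q_1 = 15/7.
The closest fraction with denominator <= 54 is either p_1/q_1 or the intermediate fraction (k*p_1 + p_0)/(k*q_1 + q_0) with the largest k >= 1 whose denominator stays <= 54; these approach x as k grows, and every other convergent or intermediate fraction in range is farther away.
Largest k: floor((54 - q_0)/q_1) = floor((54 - 1)/7) = 7.
That gives (7*15 + 2)/(7*7 + 1) = 107/50.
Compare the errors: |x - 15/7| = |503*7 - 15*235|/(235*7) = 4/1645, and |x - 107/50| = |503*50 - 107*235|/(235*50) = 5/11750.
Cross-multiplying, 5*1645 = 8225 < 47000 = 4*11750, so 5/11750 is smaller: the intermediate fraction 107/50 is closer to x than 15/7.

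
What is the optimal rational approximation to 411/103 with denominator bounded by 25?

4/1

Expand x = 411/103 as a continued fraction with the Euclidean algorithm:
  411 = 3*103 + 102, so a_0 = 3.
  103 = 1*102 + 1, so a_1 = 1.
  102 = 102*1 + 0, so a_2 = 102.
so x = [3; 1, 102].
Convergents (p_i = a_i*p_{i-1} + p_{i-2}, q_i = a_i*q_{i-1} + q_{i-2} with p_{-2}=0, p_{-1}=1, q_{-2}=1, q_{-1}=0), until the denominator exceeds 25:
  i=0: a_0=3, p_0 = 3*1 + 0 = 3, q_0 = 3*0 + 1 = 1.
  i=1: a_1=1, p_1 = 1*3 + 1 = 4, q_1 = 1*1 + 0 = 1.
  i=2: a_2=102, p_2 = 102*4 + 3 = 411, q_2 = 102*1 + 1 = 103.
q_2 = 103 > 25, so the last convergent with denominator <= 25 is p_1/q_1 = 4/1.
The closest fraction with denominator <= 25 is either p_1/q_1 or the intermediate fraction (k*p_1 + p_0)/(k*q_1 + q_0) with the largest k >= 1 whose denominator stays <= 25; these approach x as k grows, and every other convergent or intermediate fraction in range is farther away.
Largest k: floor((25 - q_0)/q_1) = floor((25 - 1)/1) = 24.
That gives (24*4 + 3)/(24*1 + 1) = 99/25.
Compare the errors: |x - 4/1| = |411*1 - 4*103|/(103*1) = 1/103, and |x - 99/25| = |411*25 - 99*103|/(103*25) = 78/2575.
Cross-multiplying, 1*2575 = 2575 < 8034 = 78*103, so 1/103 is smaller: the convergent 4/1 is closer to x than 99/25.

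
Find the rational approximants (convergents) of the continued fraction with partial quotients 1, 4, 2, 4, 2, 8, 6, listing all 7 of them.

1/1, 5/4, 11/9, 49/40, 109/89, 921/752, 5635/4601

Using the convergent recurrence p_i = a_i*p_{i-1} + p_{i-2}, q_i = a_i*q_{i-1} + q_{i-2} with p_{-2}=0, p_{-1}=1, q_{-2}=1, q_{-1}=0:
  i=0: a_0=1, p_0 = 1*1 + 0 = 1, q_0 = 1*0 + 1 = 1.
  i=1: a_1=4, p_1 = 4*1 + 1 = 5, q_1 = 4*1 + 0 = 4.
  i=2: a_2=2, p_2 = 2*5 + 1 = 11, q_2 = 2*4 + 1 = 9.
  i=3: a_3=4, p_3 = 4*11 + 5 = 49, q_3 = 4*9 + 4 = 40.
  i=4: a_4=2, p_4 = 2*49 + 11 = 109, q_4 = 2*40 + 9 = 89.
  i=5: a_5=8, p_5 = 8*109 + 49 = 921, q_5 = 8*89 + 40 = 752.
  i=6: a_6=6, p_6 = 6*921 + 109 = 5635, q_6 = 6*752 + 89 = 4601.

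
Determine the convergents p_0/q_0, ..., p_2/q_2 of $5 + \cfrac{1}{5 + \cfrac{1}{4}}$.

5/1, 26/5, 109/21

Using the convergent recurrence p_i = a_i*p_{i-1} + p_{i-2}, q_i = a_i*q_{i-1} + q_{i-2} with p_{-2}=0, p_{-1}=1, q_{-2}=1, q_{-1}=0:
  i=0: a_0=5, p_0 = 5*1 + 0 = 5, q_0 = 5*0 + 1 = 1.
  i=1: a_1=5, p_1 = 5*5 + 1 = 26, q_1 = 5*1 + 0 = 5.
  i=2: a_2=4, p_2 = 4*26 + 5 = 109, q_2 = 4*5 + 1 = 21.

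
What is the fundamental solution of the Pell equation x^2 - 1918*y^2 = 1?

First expand sqrt(1918) as a continued fraction. With x_i = (sqrt(1918) + m_i)/d_i and (m_0, d_0) = (0, 1): a_0 = floor(sqrt(1918)) = 43, since 43^2 = 1849 <= 1918 < 1936 = 44^2.
Iterate m_{i+1} = d_i*a_i - m_i, d_{i+1} = (1918 - m_{i+1}^2)/d_i, a_{i+1} = floor((a_0 + m_{i+1})/d_{i+1}):
  m_1 = 1*43 - 0 = 43, d_1 = (1918 - 43^2)/1 = 69/1 = 69, a_1 = floor((43 + 43)/69) = 1.
  m_2 = 69*1 - 43 = 26, d_2 = (1918 - 26^2)/69 = 1242/69 = 18, a_2 = floor((43 + 26)/18) = 3.
  m_3 = 18*3 - 26 = 28, d_3 = (1918 - 28^2)/18 = 1134/18 = 63, a_3 = floor((43 + 28)/63) = 1.
  m_4 = 63*1 - 28 = 35, d_4 = (1918 - 35^2)/63 = 693/63 = 11, a_4 = floor((43 + 35)/11) = 7.
  m_5 = 11*7 - 35 = 42, d_5 = (1918 - 42^2)/11 = 154/11 = 14, a_5 = floor((43 + 42)/14) = 6.
  m_6 = 14*6 - 42 = 42, d_6 = (1918 - 42^2)/14 = 154/14 = 11, a_6 = floor((43 + 42)/11) = 7.
  m_7 = 11*7 - 42 = 35, d_7 = (1918 - 35^2)/11 = 693/11 = 63, a_7 = floor((43 + 35)/63) = 1.
  m_8 = 63*1 - 35 = 28, d_8 = (1918 - 28^2)/63 = 1134/63 = 18, a_8 = floor((43 + 28)/18) = 3.
  m_9 = 18*3 - 28 = 26, d_9 = (1918 - 26^2)/18 = 1242/18 = 69, a_9 = floor((43 + 26)/69) = 1.
  m_10 = 69*1 - 26 = 43, d_10 = (1918 - 43^2)/69 = 69/69 = 1, a_10 = floor((43 + 43)/1) = 86.
  m_11 = 1*86 - 43 = 43, d_11 = (1918 - 43^2)/1 = 69/1 = 69: (m_11, d_11) = (m_1, d_1) = (43, 69), so from here the quotients repeat a_1, ..., a_10; the period length is 10.
So sqrt(1918) = [43; (1, 3, 1, 7, 6, 7, 1, 3, 1, 86)] with period length k = 10.
k is even, so the fundamental solution of x^2 - 1918y^2 = 1 is (p_{k-1}, q_{k-1}) = (p_9, q_9); compute convergents through index 9.
Convergents (p_i = a_i*p_{i-1} + p_{i-2}, q_i = a_i*q_{i-1} + q_{i-2} with p_{-2}=0, p_{-1}=1, q_{-2}=1, q_{-1}=0):
  i=0: a_0=43, p_0 = 43*1 + 0 = 43, q_0 = 43*0 + 1 = 1.
  i=1: a_1=1, p_1 = 1*43 + 1 = 44, q_1 = 1*1 + 0 = 1.
  i=2: a_2=3, p_2 = 3*44 + 43 = 175, q_2 = 3*1 + 1 = 4.
  i=3: a_3=1, p_3 = 1*175 + 44 = 219, q_3 = 1*4 + 1 = 5.
  i=4: a_4=7, p_4 = 7*219 + 175 = 1708, q_4 = 7*5 + 4 = 39.
  i=5: a_5=6, p_5 = 6*1708 + 219 = 10467, q_5 = 6*39 + 5 = 239.
  i=6: a_6=7, p_6 = 7*10467 + 1708 = 74977, q_6 = 7*239 + 39 = 1712.
  i=7: a_7=1, p_7 = 1*74977 + 10467 = 85444, q_7 = 1*1712 + 239 = 1951.
  i=8: a_8=3, p_8 = 3*85444 + 74977 = 331309, q_8 = 3*1951 + 1712 = 7565.
  i=9: a_9=1, p_9 = 1*331309 + 85444 = 416753, q_9 = 1*7565 + 1951 = 9516.
Check: 416753^2 - 1918*9516^2 = 173683063009 - 173683063008 = 1, so (x, y) = (416753, 9516) solves the equation, and by the theorem it is the least positive solution.

(x, y) = (416753, 9516)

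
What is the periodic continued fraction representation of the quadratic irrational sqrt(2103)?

Write x_i = (sqrt(2103) + m_i)/d_i with (m_0, d_0) = (0, 1). a_0 = floor(sqrt(2103)) = 45, since 45^2 = 2025 <= 2103 < 2116 = 46^2.
Iterate m_{i+1} = d_i*a_i - m_i, d_{i+1} = (2103 - m_{i+1}^2)/d_i, a_{i+1} = floor((a_0 + m_{i+1})/d_{i+1}):
  m_1 = 1*45 - 0 = 45, d_1 = (2103 - 45^2)/1 = 78/1 = 78, a_1 = floor((45 + 45)/78) = 1.
  m_2 = 78*1 - 45 = 33, d_2 = (2103 - 33^2)/78 = 1014/78 = 13, a_2 = floor((45 + 33)/13) = 6.
  m_3 = 13*6 - 33 = 45, d_3 = (2103 - 45^2)/13 = 78/13 = 6, a_3 = floor((45 + 45)/6) = 15.
  m_4 = 6*15 - 45 = 45, d_4 = (2103 - 45^2)/6 = 78/6 = 13, a_4 = floor((45 + 45)/13) = 6.
  m_5 = 13*6 - 45 = 33, d_5 = (2103 - 33^2)/13 = 1014/13 = 78, a_5 = floor((45 + 33)/78) = 1.
  m_6 = 78*1 - 33 = 45, d_6 = (2103 - 45^2)/78 = 78/78 = 1, a_6 = floor((45 + 45)/1) = 90.
  m_7 = 1*90 - 45 = 45, d_7 = (2103 - 45^2)/1 = 78/1 = 78: (m_7, d_7) = (m_1, d_1) = (45, 78), so from here the quotients repeat a_1, ..., a_6; the period length is 6.
Hence the expansion of sqrt(2103) is a_0 = 45 followed by the repeating block 1, 6, 15, 6, 1, 90 (period 6).

[45; (1, 6, 15, 6, 1, 90)]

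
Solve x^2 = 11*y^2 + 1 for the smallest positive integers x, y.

First expand sqrt(11) as a continued fraction. With x_i = (sqrt(11) + m_i)/d_i and (m_0, d_0) = (0, 1): a_0 = floor(sqrt(11)) = 3, since 3^2 = 9 <= 11 < 16 = 4^2.
Iterate m_{i+1} = d_i*a_i - m_i, d_{i+1} = (11 - m_{i+1}^2)/d_i, a_{i+1} = floor((a_0 + m_{i+1})/d_{i+1}):
  m_1 = 1*3 - 0 = 3, d_1 = (11 - 3^2)/1 = 2/1 = 2, a_1 = floor((3 + 3)/2) = 3.
  m_2 = 2*3 - 3 = 3, d_2 = (11 - 3^2)/2 = 2/2 = 1, a_2 = floor((3 + 3)/1) = 6.
  m_3 = 1*6 - 3 = 3, d_3 = (11 - 3^2)/1 = 2/1 = 2: (m_3, d_3) = (m_1, d_1) = (3, 2), so from here the quotients repeat a_1, a_2; the period length is 2.
So sqrt(11) = [3; (3, 6)] with period length k = 2.
k is even, so the fundamental solution of x^2 - 11y^2 = 1 is (p_{k-1}, q_{k-1}) = (p_1, q_1); compute convergents through index 1.
Convergents (p_i = a_i*p_{i-1} + p_{i-2}, q_i = a_i*q_{i-1} + q_{i-2} with p_{-2}=0, p_{-1}=1, q_{-2}=1, q_{-1}=0):
  i=0: a_0=3, p_0 = 3*1 + 0 = 3, q_0 = 3*0 + 1 = 1.
  i=1: a_1=3, p_1 = 3*3 + 1 = 10, q_1 = 3*1 + 0 = 3.
Check: 10^2 - 11*3^2 = 100 - 99 = 1, so (x, y) = (10, 3) solves the equation, and by the theorem it is the least positive solution.

(x, y) = (10, 3)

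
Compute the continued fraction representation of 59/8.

[7; 2, 1, 2]

Run the Euclidean algorithm on 59 and 8; the successive quotients are the partial quotients a_0, a_1, ... (each step inverts the fractional part left over by the previous one):
  59 = 7*8 + 3, so a_0 = 7.
  8 = 2*3 + 2, so a_1 = 2.
  3 = 1*2 + 1, so a_2 = 1.
  2 = 2*1 + 0, so a_3 = 2.
The remainder reaches 0 after 4 divisions, so the expansion has 4 partial quotients, read off in order.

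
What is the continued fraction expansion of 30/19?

Run the Euclidean algorithm on 30 and 19; the successive quotients are the partial quotients a_0, a_1, ... (each step inverts the fractional part left over by the previous one):
  30 = 1*19 + 11, so a_0 = 1.
  19 = 1*11 + 8, so a_1 = 1.
  11 = 1*8 + 3, so a_2 = 1.
  8 = 2*3 + 2, so a_3 = 2.
  3 = 1*2 + 1, so a_4 = 1.
  2 = 2*1 + 0, so a_5 = 2.
The remainder reaches 0 after 6 divisions, so the expansion has 6 partial quotients, read off in order.

[1; 1, 1, 2, 1, 2]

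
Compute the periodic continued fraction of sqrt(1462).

[38; (4, 4, 4, 76)]

Write x_i = (sqrt(1462) + m_i)/d_i with (m_0, d_0) = (0, 1). a_0 = floor(sqrt(1462)) = 38, since 38^2 = 1444 <= 1462 < 1521 = 39^2.
Iterate m_{i+1} = d_i*a_i - m_i, d_{i+1} = (1462 - m_{i+1}^2)/d_i, a_{i+1} = floor((a_0 + m_{i+1})/d_{i+1}):
  m_1 = 1*38 - 0 = 38, d_1 = (1462 - 38^2)/1 = 18/1 = 18, a_1 = floor((38 + 38)/18) = 4.
  m_2 = 18*4 - 38 = 34, d_2 = (1462 - 34^2)/18 = 306/18 = 17, a_2 = floor((38 + 34)/17) = 4.
  m_3 = 17*4 - 34 = 34, d_3 = (1462 - 34^2)/17 = 306/17 = 18, a_3 = floor((38 + 34)/18) = 4.
  m_4 = 18*4 - 34 = 38, d_4 = (1462 - 38^2)/18 = 18/18 = 1, a_4 = floor((38 + 38)/1) = 76.
  m_5 = 1*76 - 38 = 38, d_5 = (1462 - 38^2)/1 = 18/1 = 18: (m_5, d_5) = (m_1, d_1) = (38, 18), so from here the quotients repeat a_1, ..., a_4; the period length is 4.
Hence the expansion of sqrt(1462) is a_0 = 38 followed by the repeating block 4, 4, 4, 76 (period 4).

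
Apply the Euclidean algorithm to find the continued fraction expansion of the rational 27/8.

[3; 2, 1, 2]

Run the Euclidean algorithm on 27 and 8; the successive quotients are the partial quotients a_0, a_1, ... (each step inverts the fractional part left over by the previous one):
  27 = 3*8 + 3, so a_0 = 3.
  8 = 2*3 + 2, so a_1 = 2.
  3 = 1*2 + 1, so a_2 = 1.
  2 = 2*1 + 0, so a_3 = 2.
The remainder reaches 0 after 4 divisions, so the expansion has 4 partial quotients, read off in order.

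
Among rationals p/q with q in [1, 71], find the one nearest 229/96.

Expand x = 229/96 as a continued fraction with the Euclidean algorithm:
  229 = 2*96 + 37, so a_0 = 2.
  96 = 2*37 + 22, so a_1 = 2.
  37 = 1*22 + 15, so a_2 = 1.
  22 = 1*15 + 7, so a_3 = 1.
  15 = 2*7 + 1, so a_4 = 2.
  7 = 7*1 + 0, so a_5 = 7.
so x = [2; 2, 1, 1, 2, 7].
Convergents (p_i = a_i*p_{i-1} + p_{i-2}, q_i = a_i*q_{i-1} + q_{i-2} with p_{-2}=0, p_{-1}=1, q_{-2}=1, q_{-1}=0), until the denominator exceeds 71:
  i=0: a_0=2, p_0 = 2*1 + 0 = 2, q_0 = 2*0 + 1 = 1.
  i=1: a_1=2, p_1 = 2*2 + 1 = 5, q_1 = 2*1 + 0 = 2.
  i=2: a_2=1, p_2 = 1*5 + 2 = 7, q_2 = 1*2 + 1 = 3.
  i=3: a_3=1, p_3 = 1*7 + 5 = 12, q_3 = 1*3 + 2 = 5.
  i=4: a_4=2, p_4 = 2*12 + 7 = 31, q_4 = 2*5 + 3 = 13.
  i=5: a_5=7, p_5 = 7*31 + 12 = 229, q_5 = 7*13 + 5 = 96.
q_5 = 96 > 71, so the last convergent with denominator <= 71 is p_4/q_4 = 31/13.
The closest fraction with denominator <= 71 is either p_4/q_4 or the intermediate fraction (k*p_4 + p_3)/(k*q_4 + q_3) with the largest k >= 1 whose denominator stays <= 71; these approach x as k grows, and every other convergent or intermediate fraction in range is farther away.
Largest k: floor((71 - q_3)/q_4) = floor((71 - 5)/13) = 5.
That gives (5*31 + 12)/(5*13 + 5) = 167/70.
Compare the errors: |x - 31/13| = |229*13 - 31*96|/(96*13) = 1/1248, and |x - 167/70| = |229*70 - 167*96|/(96*70) = 2/6720.
Cross-multiplying, 2*1248 = 2496 < 6720 = 1*6720, so 2/6720 is smaller: the intermediate fraction 167/70 is closer to x than 31/13.

167/70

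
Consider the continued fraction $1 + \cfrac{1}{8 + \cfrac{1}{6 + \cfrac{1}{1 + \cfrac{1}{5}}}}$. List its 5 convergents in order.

Using the convergent recurrence p_i = a_i*p_{i-1} + p_{i-2}, q_i = a_i*q_{i-1} + q_{i-2} with p_{-2}=0, p_{-1}=1, q_{-2}=1, q_{-1}=0:
  i=0: a_0=1, p_0 = 1*1 + 0 = 1, q_0 = 1*0 + 1 = 1.
  i=1: a_1=8, p_1 = 8*1 + 1 = 9, q_1 = 8*1 + 0 = 8.
  i=2: a_2=6, p_2 = 6*9 + 1 = 55, q_2 = 6*8 + 1 = 49.
  i=3: a_3=1, p_3 = 1*55 + 9 = 64, q_3 = 1*49 + 8 = 57.
  i=4: a_4=5, p_4 = 5*64 + 55 = 375, q_4 = 5*57 + 49 = 334.

1/1, 9/8, 55/49, 64/57, 375/334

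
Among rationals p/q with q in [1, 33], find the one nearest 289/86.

84/25

Expand x = 289/86 as a continued fraction with the Euclidean algorithm:
  289 = 3*86 + 31, so a_0 = 3.
  86 = 2*31 + 24, so a_1 = 2.
  31 = 1*24 + 7, so a_2 = 1.
  24 = 3*7 + 3, so a_3 = 3.
  7 = 2*3 + 1, so a_4 = 2.
  3 = 3*1 + 0, so a_5 = 3.
so x = [3; 2, 1, 3, 2, 3].
Convergents (p_i = a_i*p_{i-1} + p_{i-2}, q_i = a_i*q_{i-1} + q_{i-2} with p_{-2}=0, p_{-1}=1, q_{-2}=1, q_{-1}=0), until the denominator exceeds 33:
  i=0: a_0=3, p_0 = 3*1 + 0 = 3, q_0 = 3*0 + 1 = 1.
  i=1: a_1=2, p_1 = 2*3 + 1 = 7, q_1 = 2*1 + 0 = 2.
  i=2: a_2=1, p_2 = 1*7 + 3 = 10, q_2 = 1*2 + 1 = 3.
  i=3: a_3=3, p_3 = 3*10 + 7 = 37, q_3 = 3*3 + 2 = 11.
  i=4: a_4=2, p_4 = 2*37 + 10 = 84, q_4 = 2*11 + 3 = 25.
  i=5: a_5=3, p_5 = 3*84 + 37 = 289, q_5 = 3*25 + 11 = 86.
q_5 = 86 > 33, so the last convergent with denominator <= 33 is p_4/q_4 = 84/25.
The closest fraction with denominator <= 33 is either p_4/q_4 or the intermediate fraction (k*p_4 + p_3)/(k*q_4 + q_3) with the largest k >= 1 whose denominator stays <= 33; these approach x as k grows, and every other convergent or intermediate fraction in range is farther away.
Largest k: floor((33 - q_3)/q_4) = floor((33 - 11)/25) = 0.
Since k = 0, no intermediate fraction beyond p_4/q_4 has denominator <= 33, so the convergent 84/25 is the closest (its error is |289*25 - 84*86|/(86*25) = 1/2150).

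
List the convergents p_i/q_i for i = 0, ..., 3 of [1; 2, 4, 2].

Using the convergent recurrence p_i = a_i*p_{i-1} + p_{i-2}, q_i = a_i*q_{i-1} + q_{i-2} with p_{-2}=0, p_{-1}=1, q_{-2}=1, q_{-1}=0:
  i=0: a_0=1, p_0 = 1*1 + 0 = 1, q_0 = 1*0 + 1 = 1.
  i=1: a_1=2, p_1 = 2*1 + 1 = 3, q_1 = 2*1 + 0 = 2.
  i=2: a_2=4, p_2 = 4*3 + 1 = 13, q_2 = 4*2 + 1 = 9.
  i=3: a_3=2, p_3 = 2*13 + 3 = 29, q_3 = 2*9 + 2 = 20.

1/1, 3/2, 13/9, 29/20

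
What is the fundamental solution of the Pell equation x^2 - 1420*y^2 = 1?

(x, y) = (954809, 25338)

First expand sqrt(1420) as a continued fraction. With x_i = (sqrt(1420) + m_i)/d_i and (m_0, d_0) = (0, 1): a_0 = floor(sqrt(1420)) = 37, since 37^2 = 1369 <= 1420 < 1444 = 38^2.
Iterate m_{i+1} = d_i*a_i - m_i, d_{i+1} = (1420 - m_{i+1}^2)/d_i, a_{i+1} = floor((a_0 + m_{i+1})/d_{i+1}):
  m_1 = 1*37 - 0 = 37, d_1 = (1420 - 37^2)/1 = 51/1 = 51, a_1 = floor((37 + 37)/51) = 1.
  m_2 = 51*1 - 37 = 14, d_2 = (1420 - 14^2)/51 = 1224/51 = 24, a_2 = floor((37 + 14)/24) = 2.
  m_3 = 24*2 - 14 = 34, d_3 = (1420 - 34^2)/24 = 264/24 = 11, a_3 = floor((37 + 34)/11) = 6.
  m_4 = 11*6 - 34 = 32, d_4 = (1420 - 32^2)/11 = 396/11 = 36, a_4 = floor((37 + 32)/36) = 1.
  m_5 = 36*1 - 32 = 4, d_5 = (1420 - 4^2)/36 = 1404/36 = 39, a_5 = floor((37 + 4)/39) = 1.
  m_6 = 39*1 - 4 = 35, d_6 = (1420 - 35^2)/39 = 195/39 = 5, a_6 = floor((37 + 35)/5) = 14.
  m_7 = 5*14 - 35 = 35, d_7 = (1420 - 35^2)/5 = 195/5 = 39, a_7 = floor((37 + 35)/39) = 1.
  m_8 = 39*1 - 35 = 4, d_8 = (1420 - 4^2)/39 = 1404/39 = 36, a_8 = floor((37 + 4)/36) = 1.
  m_9 = 36*1 - 4 = 32, d_9 = (1420 - 32^2)/36 = 396/36 = 11, a_9 = floor((37 + 32)/11) = 6.
  m_10 = 11*6 - 32 = 34, d_10 = (1420 - 34^2)/11 = 264/11 = 24, a_10 = floor((37 + 34)/24) = 2.
  m_11 = 24*2 - 34 = 14, d_11 = (1420 - 14^2)/24 = 1224/24 = 51, a_11 = floor((37 + 14)/51) = 1.
  m_12 = 51*1 - 14 = 37, d_12 = (1420 - 37^2)/51 = 51/51 = 1, a_12 = floor((37 + 37)/1) = 74.
  m_13 = 1*74 - 37 = 37, d_13 = (1420 - 37^2)/1 = 51/1 = 51: (m_13, d_13) = (m_1, d_1) = (37, 51), so from here the quotients repeat a_1, ..., a_12; the period length is 12.
So sqrt(1420) = [37; (1, 2, 6, 1, 1, 14, 1, 1, 6, 2, 1, 74)] with period length k = 12.
k is even, so the fundamental solution of x^2 - 1420y^2 = 1 is (p_{k-1}, q_{k-1}) = (p_11, q_11); compute convergents through index 11.
Convergents (p_i = a_i*p_{i-1} + p_{i-2}, q_i = a_i*q_{i-1} + q_{i-2} with p_{-2}=0, p_{-1}=1, q_{-2}=1, q_{-1}=0):
  i=0: a_0=37, p_0 = 37*1 + 0 = 37, q_0 = 37*0 + 1 = 1.
  i=1: a_1=1, p_1 = 1*37 + 1 = 38, q_1 = 1*1 + 0 = 1.
  i=2: a_2=2, p_2 = 2*38 + 37 = 113, q_2 = 2*1 + 1 = 3.
  i=3: a_3=6, p_3 = 6*113 + 38 = 716, q_3 = 6*3 + 1 = 19.
  i=4: a_4=1, p_4 = 1*716 + 113 = 829, q_4 = 1*19 + 3 = 22.
  i=5: a_5=1, p_5 = 1*829 + 716 = 1545, q_5 = 1*22 + 19 = 41.
  i=6: a_6=14, p_6 = 14*1545 + 829 = 22459, q_6 = 14*41 + 22 = 596.
  i=7: a_7=1, p_7 = 1*22459 + 1545 = 24004, q_7 = 1*596 + 41 = 637.
  i=8: a_8=1, p_8 = 1*24004 + 22459 = 46463, q_8 = 1*637 + 596 = 1233.
  i=9: a_9=6, p_9 = 6*46463 + 24004 = 302782, q_9 = 6*1233 + 637 = 8035.
  i=10: a_10=2, p_10 = 2*302782 + 46463 = 652027, q_10 = 2*8035 + 1233 = 17303.
  i=11: a_11=1, p_11 = 1*652027 + 302782 = 954809, q_11 = 1*17303 + 8035 = 25338.
Check: 954809^2 - 1420*25338^2 = 911660226481 - 911660226480 = 1, so (x, y) = (954809, 25338) solves the equation, and by the theorem it is the least positive solution.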